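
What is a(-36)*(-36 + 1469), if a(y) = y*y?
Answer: 1857168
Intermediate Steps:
a(y) = y**2
a(-36)*(-36 + 1469) = (-36)**2*(-36 + 1469) = 1296*1433 = 1857168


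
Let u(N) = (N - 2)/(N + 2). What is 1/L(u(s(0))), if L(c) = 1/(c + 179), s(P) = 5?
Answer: 1256/7 ≈ 179.43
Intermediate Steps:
u(N) = (-2 + N)/(2 + N)
L(c) = 1/(179 + c)
1/L(u(s(0))) = 1/(1/(179 + (-2 + 5)/(2 + 5))) = 1/(1/(179 + 3/7)) = 1/(1/(1256/7)) = 1/(7/1256) = 1256/7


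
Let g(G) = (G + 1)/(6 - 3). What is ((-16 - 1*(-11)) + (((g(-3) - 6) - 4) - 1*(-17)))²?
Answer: 16/9 ≈ 1.7778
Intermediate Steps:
g(G) = ⅓ + G/3 (g(G) = (1 + G)/3 = (1 + G)*(⅓) = ⅓ + G/3)
((-16 - 1*(-11)) + (((g(-3) - 6) - 4) - 1*(-17)))² = ((-16 - 1*(-11)) + ((((⅓ + (⅓)*(-3)) - 6) - 4) - 1*(-17)))² = ((-16 + 11) + ((((⅓ - 1) - 6) - 4) + 17))² = (-5 + (((-⅔ - 6) - 4) + 17))² = (-5 + ((-20/3 - 4) + 17))² = (-5 + (-32/3 + 17))² = (-5 + 19/3)² = (4/3)² = 16/9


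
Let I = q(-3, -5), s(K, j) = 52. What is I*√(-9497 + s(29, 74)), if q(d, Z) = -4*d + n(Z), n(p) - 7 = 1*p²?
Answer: 44*I*√9445 ≈ 4276.2*I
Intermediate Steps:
n(p) = 7 + p² (n(p) = 7 + 1*p² = 7 + p²)
q(d, Z) = 7 + Z² - 4*d (q(d, Z) = -4*d + (7 + Z²) = 7 + Z² - 4*d)
I = 44 (I = 7 + (-5)² - 4*(-3) = 7 + 25 + 12 = 44)
I*√(-9497 + s(29, 74)) = 44*√(-9497 + 52) = 44*√(-9445) = 44*(I*√9445) = 44*I*√9445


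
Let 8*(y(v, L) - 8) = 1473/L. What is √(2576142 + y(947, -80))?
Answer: √16487345270/80 ≈ 1605.0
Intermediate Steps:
y(v, L) = 8 + 1473/(8*L) (y(v, L) = 8 + (1473/L)/8 = 8 + 1473/(8*L))
√(2576142 + y(947, -80)) = √(2576142 + (8 + (1473/8)/(-80))) = √(2576142 + (8 + (1473/8)*(-1/80))) = √(2576142 + (8 - 1473/640)) = √(2576142 + 3647/640) = √(1648734527/640) = √16487345270/80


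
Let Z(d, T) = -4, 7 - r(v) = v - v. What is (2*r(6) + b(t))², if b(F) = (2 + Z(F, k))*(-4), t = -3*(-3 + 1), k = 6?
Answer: 484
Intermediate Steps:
r(v) = 7 (r(v) = 7 - (v - v) = 7 - 1*0 = 7 + 0 = 7)
t = 6 (t = -3*(-2) = -1*(-6) = 6)
b(F) = 8 (b(F) = (2 - 4)*(-4) = -2*(-4) = 8)
(2*r(6) + b(t))² = (2*7 + 8)² = (14 + 8)² = 22² = 484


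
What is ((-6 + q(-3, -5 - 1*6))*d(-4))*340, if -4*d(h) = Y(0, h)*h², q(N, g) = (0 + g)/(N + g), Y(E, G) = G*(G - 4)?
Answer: 1588480/7 ≈ 2.2693e+5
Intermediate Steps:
Y(E, G) = G*(-4 + G)
q(N, g) = g/(N + g)
d(h) = -h³*(-4 + h)/4 (d(h) = -h*(-4 + h)*h²/4 = -h³*(-4 + h)/4)
((-6 + q(-3, -5 - 1*6))*d(-4))*340 = ((-6 + (-5 - 1*6)/(-3 + (-5 - 1*6)))*((¼)*(-4)³*(4 - 1*(-4))))*340 = ((-6 + (-5 - 6)/(-3 + (-5 - 6)))*((¼)*(-64)*(4 + 4)))*340 = ((-6 - 11/(-3 - 11))*((¼)*(-64)*8))*340 = ((-6 - 11/(-14))*(-128))*340 = ((-6 - 11*(-1/14))*(-128))*340 = ((-6 + 11/14)*(-128))*340 = -73/14*(-128)*340 = (4672/7)*340 = 1588480/7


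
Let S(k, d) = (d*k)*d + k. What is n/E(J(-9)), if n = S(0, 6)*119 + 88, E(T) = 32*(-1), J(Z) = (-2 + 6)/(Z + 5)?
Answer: -11/4 ≈ -2.7500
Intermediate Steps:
S(k, d) = k + k*d² (S(k, d) = k*d² + k = k + k*d²)
J(Z) = 4/(5 + Z)
E(T) = -32
n = 88 (n = (0*(1 + 6²))*119 + 88 = (0*(1 + 36))*119 + 88 = (0*37)*119 + 88 = 0*119 + 88 = 0 + 88 = 88)
n/E(J(-9)) = 88/(-32) = 88*(-1/32) = -11/4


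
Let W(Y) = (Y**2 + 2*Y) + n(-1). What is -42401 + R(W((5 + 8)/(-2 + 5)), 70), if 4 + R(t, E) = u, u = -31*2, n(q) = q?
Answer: -42467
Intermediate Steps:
W(Y) = -1 + Y**2 + 2*Y (W(Y) = (Y**2 + 2*Y) - 1 = -1 + Y**2 + 2*Y)
u = -62
R(t, E) = -66 (R(t, E) = -4 - 62 = -66)
-42401 + R(W((5 + 8)/(-2 + 5)), 70) = -42401 - 66 = -42467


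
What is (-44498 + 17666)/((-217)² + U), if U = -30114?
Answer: -26832/16975 ≈ -1.5807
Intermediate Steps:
(-44498 + 17666)/((-217)² + U) = (-44498 + 17666)/((-217)² - 30114) = -26832/(47089 - 30114) = -26832/16975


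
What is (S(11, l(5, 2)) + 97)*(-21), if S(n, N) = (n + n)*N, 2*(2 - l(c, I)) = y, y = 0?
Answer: -2961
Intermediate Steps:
l(c, I) = 2 (l(c, I) = 2 - ½*0 = 2 + 0 = 2)
S(n, N) = 2*N*n (S(n, N) = (2*n)*N = 2*N*n)
(S(11, l(5, 2)) + 97)*(-21) = (2*2*11 + 97)*(-21) = (44 + 97)*(-21) = 141*(-21) = -2961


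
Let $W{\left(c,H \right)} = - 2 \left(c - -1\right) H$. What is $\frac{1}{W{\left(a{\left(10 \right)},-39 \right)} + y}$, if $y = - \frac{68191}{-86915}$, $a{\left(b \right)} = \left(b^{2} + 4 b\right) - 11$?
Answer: $\frac{86915}{881386291} \approx 9.8612 \cdot 10^{-5}$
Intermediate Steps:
$a{\left(b \right)} = -11 + b^{2} + 4 b$
$W{\left(c,H \right)} = H \left(-2 - 2 c\right)$ ($W{\left(c,H \right)} = - 2 \left(c + 1\right) H = - 2 \left(1 + c\right) H = \left(-2 - 2 c\right) H = H \left(-2 - 2 c\right)$)
$y = \frac{68191}{86915}$ ($y = \left(-68191\right) \left(- \frac{1}{86915}\right) = \frac{68191}{86915} \approx 0.78457$)
$\frac{1}{W{\left(a{\left(10 \right)},-39 \right)} + y} = \frac{1}{\left(-2\right) \left(-39\right) \left(1 + \left(-11 + 10^{2} + 4 \cdot 10\right)\right) + \frac{68191}{86915}} = \frac{1}{\left(-2\right) \left(-39\right) \left(1 + \left(-11 + 100 + 40\right)\right) + \frac{68191}{86915}} = \frac{1}{\left(-2\right) \left(-39\right) \left(1 + 129\right) + \frac{68191}{86915}} = \frac{1}{\left(-2\right) \left(-39\right) 130 + \frac{68191}{86915}} = \frac{1}{10140 + \frac{68191}{86915}} = \frac{1}{\frac{881386291}{86915}} = \frac{86915}{881386291}$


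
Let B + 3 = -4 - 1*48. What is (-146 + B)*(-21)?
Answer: 4221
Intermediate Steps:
B = -55 (B = -3 + (-4 - 1*48) = -3 + (-4 - 48) = -3 - 52 = -55)
(-146 + B)*(-21) = (-146 - 55)*(-21) = -201*(-21) = 4221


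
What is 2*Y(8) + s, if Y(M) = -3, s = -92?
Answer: -98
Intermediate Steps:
2*Y(8) + s = 2*(-3) - 92 = -6 - 92 = -98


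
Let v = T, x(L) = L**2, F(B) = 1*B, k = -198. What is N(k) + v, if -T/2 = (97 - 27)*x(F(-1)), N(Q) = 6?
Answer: -134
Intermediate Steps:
F(B) = B
T = -140 (T = -2*(97 - 27)*(-1)**2 = -140 ≈ -140.00)
v = -140
N(k) + v = 6 - 140 = -134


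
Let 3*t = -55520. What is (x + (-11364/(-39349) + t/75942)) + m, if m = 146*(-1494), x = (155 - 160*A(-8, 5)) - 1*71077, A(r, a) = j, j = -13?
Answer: -1286285474310250/4482362637 ≈ -2.8697e+5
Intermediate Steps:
t = -55520/3 (t = (⅓)*(-55520) = -55520/3 ≈ -18507.)
A(r, a) = -13
x = -68842 (x = (155 - 160*(-13)) - 1*71077 = (155 + 2080) - 71077 = 2235 - 71077 = -68842)
m = -218124
(x + (-11364/(-39349) + t/75942)) + m = (-68842 + (-11364/(-39349) - 55520/3/75942)) - 218124 = (-68842 + (-11364*(-1/39349) - 55520/3*1/75942)) - 218124 = (-68842 + (11364/39349 - 27760/113913)) - 218124 = (-68842 + 202179092/4482362637) - 218124 = -308574606477262/4482362637 - 218124 = -1286285474310250/4482362637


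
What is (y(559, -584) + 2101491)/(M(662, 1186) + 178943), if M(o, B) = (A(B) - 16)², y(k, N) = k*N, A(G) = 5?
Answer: 1775035/179064 ≈ 9.9129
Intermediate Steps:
y(k, N) = N*k
M(o, B) = 121 (M(o, B) = (5 - 16)² = (-11)² = 121)
(y(559, -584) + 2101491)/(M(662, 1186) + 178943) = (-584*559 + 2101491)/(121 + 178943) = (-326456 + 2101491)/179064 = 1775035*(1/179064) = 1775035/179064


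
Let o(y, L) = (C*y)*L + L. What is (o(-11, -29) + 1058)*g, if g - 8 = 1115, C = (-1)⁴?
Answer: 1513804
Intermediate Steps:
C = 1
o(y, L) = L + L*y (o(y, L) = (1*y)*L + L = y*L + L = L*y + L = L + L*y)
g = 1123 (g = 8 + 1115 = 1123)
(o(-11, -29) + 1058)*g = (-29*(1 - 11) + 1058)*1123 = (-29*(-10) + 1058)*1123 = (290 + 1058)*1123 = 1348*1123 = 1513804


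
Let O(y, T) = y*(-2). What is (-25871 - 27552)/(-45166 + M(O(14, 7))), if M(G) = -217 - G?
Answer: 53423/45355 ≈ 1.1779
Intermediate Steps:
O(y, T) = -2*y
(-25871 - 27552)/(-45166 + M(O(14, 7))) = (-25871 - 27552)/(-45166 + (-217 - (-2)*14)) = -53423/(-45166 + (-217 - 1*(-28))) = -53423/(-45166 + (-217 + 28)) = -53423/(-45166 - 189) = -53423/(-45355) = -53423*(-1/45355) = 53423/45355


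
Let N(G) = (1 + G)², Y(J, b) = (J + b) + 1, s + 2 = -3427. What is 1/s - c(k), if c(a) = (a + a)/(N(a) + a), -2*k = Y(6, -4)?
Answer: -41153/17145 ≈ -2.4003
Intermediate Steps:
s = -3429 (s = -2 - 3427 = -3429)
Y(J, b) = 1 + J + b
k = -3/2 (k = -(1 + 6 - 4)/2 = -½*3 = -3/2 ≈ -1.5000)
c(a) = 2*a/(a + (1 + a)²) (c(a) = (a + a)/((1 + a)² + a) = (2*a)/(a + (1 + a)²) = 2*a/(a + (1 + a)²))
1/s - c(k) = 1/(-3429) - 2*(-3)/(2*(-3/2 + (1 - 3/2)²)) = -1/3429 - 2*(-3)/(2*(-3/2 + (-½)²)) = -1/3429 - 2*(-3)/(2*(-3/2 + ¼)) = -1/3429 - 2*(-3)/(2*(-5/4)) = -1/3429 - 2*(-3)*(-4)/(2*5) = -1/3429 - 1*12/5 = -1/3429 - 12/5 = -41153/17145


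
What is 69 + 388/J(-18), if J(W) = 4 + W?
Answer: 289/7 ≈ 41.286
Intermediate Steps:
69 + 388/J(-18) = 69 + 388/(4 - 18) = 69 + 388/(-14) = 69 + 388*(-1/14) = 69 - 194/7 = 289/7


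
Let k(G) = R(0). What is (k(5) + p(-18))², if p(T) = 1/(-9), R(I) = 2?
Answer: 289/81 ≈ 3.5679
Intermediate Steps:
k(G) = 2
p(T) = -⅑
(k(5) + p(-18))² = (2 - ⅑)² = (17/9)² = 289/81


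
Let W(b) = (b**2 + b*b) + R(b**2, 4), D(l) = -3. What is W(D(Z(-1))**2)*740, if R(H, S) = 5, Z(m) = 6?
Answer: 123580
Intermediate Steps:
W(b) = 5 + 2*b**2 (W(b) = (b**2 + b*b) + 5 = (b**2 + b**2) + 5 = 2*b**2 + 5 = 5 + 2*b**2)
W(D(Z(-1))**2)*740 = (5 + 2*((-3)**2)**2)*740 = (5 + 2*9**2)*740 = (5 + 2*81)*740 = (5 + 162)*740 = 167*740 = 123580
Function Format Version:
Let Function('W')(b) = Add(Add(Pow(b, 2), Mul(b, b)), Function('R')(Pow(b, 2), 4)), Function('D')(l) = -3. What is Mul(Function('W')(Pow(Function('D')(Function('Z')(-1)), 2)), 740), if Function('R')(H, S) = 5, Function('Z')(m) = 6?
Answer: 123580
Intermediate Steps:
Function('W')(b) = Add(5, Mul(2, Pow(b, 2))) (Function('W')(b) = Add(Add(Pow(b, 2), Mul(b, b)), 5) = Add(Add(Pow(b, 2), Pow(b, 2)), 5) = Add(Mul(2, Pow(b, 2)), 5) = Add(5, Mul(2, Pow(b, 2))))
Mul(Function('W')(Pow(Function('D')(Function('Z')(-1)), 2)), 740) = Mul(Add(5, Mul(2, Pow(Pow(-3, 2), 2))), 740) = Mul(Add(5, Mul(2, Pow(9, 2))), 740) = Mul(Add(5, Mul(2, 81)), 740) = Mul(Add(5, 162), 740) = Mul(167, 740) = 123580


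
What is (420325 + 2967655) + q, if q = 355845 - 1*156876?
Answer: 3586949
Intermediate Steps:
q = 198969 (q = 355845 - 156876 = 198969)
(420325 + 2967655) + q = (420325 + 2967655) + 198969 = 3387980 + 198969 = 3586949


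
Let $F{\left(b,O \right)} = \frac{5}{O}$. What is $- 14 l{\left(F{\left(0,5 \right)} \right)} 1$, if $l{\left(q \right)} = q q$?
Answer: $-14$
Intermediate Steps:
$l{\left(q \right)} = q^{2}$
$- 14 l{\left(F{\left(0,5 \right)} \right)} 1 = - 14 \left(\frac{5}{5}\right)^{2} \cdot 1 = - 14 \left(5 \cdot \frac{1}{5}\right)^{2} \cdot 1 = - 14 \cdot 1^{2} \cdot 1 = \left(-14\right) 1 \cdot 1 = \left(-14\right) 1 = -14$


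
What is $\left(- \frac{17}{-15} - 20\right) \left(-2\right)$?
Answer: $\frac{566}{15} \approx 37.733$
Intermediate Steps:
$\left(- \frac{17}{-15} - 20\right) \left(-2\right) = \left(\left(-17\right) \left(- \frac{1}{15}\right) - 20\right) \left(-2\right) = \left(\frac{17}{15} - 20\right) \left(-2\right) = \left(- \frac{283}{15}\right) \left(-2\right) = \frac{566}{15}$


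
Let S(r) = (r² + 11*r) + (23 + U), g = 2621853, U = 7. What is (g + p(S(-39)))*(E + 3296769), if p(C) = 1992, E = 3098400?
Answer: 16779932204805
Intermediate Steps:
S(r) = 30 + r² + 11*r (S(r) = (r² + 11*r) + (23 + 7) = (r² + 11*r) + 30 = 30 + r² + 11*r)
(g + p(S(-39)))*(E + 3296769) = (2621853 + 1992)*(3098400 + 3296769) = 2623845*6395169 = 16779932204805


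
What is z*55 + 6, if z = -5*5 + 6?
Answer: -1039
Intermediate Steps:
z = -19 (z = -25 + 6 = -19)
z*55 + 6 = -19*55 + 6 = -1045 + 6 = -1039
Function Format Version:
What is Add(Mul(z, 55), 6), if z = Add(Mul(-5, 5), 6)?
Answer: -1039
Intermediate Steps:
z = -19 (z = Add(-25, 6) = -19)
Add(Mul(z, 55), 6) = Add(Mul(-19, 55), 6) = Add(-1045, 6) = -1039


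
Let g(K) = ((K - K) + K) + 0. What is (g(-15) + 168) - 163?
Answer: -10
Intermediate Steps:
g(K) = K (g(K) = (0 + K) + 0 = K + 0 = K)
(g(-15) + 168) - 163 = (-15 + 168) - 163 = 153 - 163 = -10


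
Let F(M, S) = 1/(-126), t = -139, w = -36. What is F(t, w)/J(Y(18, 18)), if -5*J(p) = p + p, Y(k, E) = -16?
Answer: -5/4032 ≈ -0.0012401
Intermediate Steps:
F(M, S) = -1/126
J(p) = -2*p/5 (J(p) = -(p + p)/5 = -2*p/5)
F(t, w)/J(Y(18, 18)) = -1/(126*((-⅖*(-16)))) = -1/(126*32/5) = -1/126*5/32 = -5/4032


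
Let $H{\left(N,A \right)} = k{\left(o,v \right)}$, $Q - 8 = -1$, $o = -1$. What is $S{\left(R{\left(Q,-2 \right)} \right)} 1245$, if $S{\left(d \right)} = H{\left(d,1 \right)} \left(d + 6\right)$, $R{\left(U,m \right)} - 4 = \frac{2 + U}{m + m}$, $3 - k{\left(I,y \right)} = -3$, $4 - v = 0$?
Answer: $\frac{115785}{2} \approx 57893.0$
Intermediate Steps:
$v = 4$ ($v = 4 - 0 = 4 + 0 = 4$)
$k{\left(I,y \right)} = 6$ ($k{\left(I,y \right)} = 3 - -3 = 3 + 3 = 6$)
$Q = 7$ ($Q = 8 - 1 = 7$)
$H{\left(N,A \right)} = 6$
$R{\left(U,m \right)} = 4 + \frac{2 + U}{2 m}$ ($R{\left(U,m \right)} = 4 + \frac{2 + U}{m + m} = 4 + \frac{2 + U}{2 m}$)
$S{\left(d \right)} = 36 + 6 d$ ($S{\left(d \right)} = 6 \left(d + 6\right) = 6 \left(6 + d\right) = 36 + 6 d$)
$S{\left(R{\left(Q,-2 \right)} \right)} 1245 = \left(36 + 6 \frac{2 + 7 + 8 \left(-2\right)}{2 \left(-2\right)}\right) 1245 = \left(36 + 6 \cdot \frac{1}{2} \left(- \frac{1}{2}\right) \left(2 + 7 - 16\right)\right) 1245 = \left(36 + 6 \cdot \frac{1}{2} \left(- \frac{1}{2}\right) \left(-7\right)\right) 1245 = \left(36 + 6 \cdot \frac{7}{4}\right) 1245 = \left(36 + \frac{21}{2}\right) 1245 = \frac{93}{2} \cdot 1245 = \frac{115785}{2}$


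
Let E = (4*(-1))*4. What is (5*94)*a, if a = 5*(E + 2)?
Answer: -32900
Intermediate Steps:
E = -16 (E = -4*4 = -16)
a = -70 (a = 5*(-16 + 2) = 5*(-14) = -70)
(5*94)*a = (5*94)*(-70) = 470*(-70) = -32900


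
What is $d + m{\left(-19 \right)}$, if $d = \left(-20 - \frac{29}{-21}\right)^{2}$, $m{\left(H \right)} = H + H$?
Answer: $\frac{136123}{441} \approx 308.67$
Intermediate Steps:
$m{\left(H \right)} = 2 H$
$d = \frac{152881}{441}$ ($d = \left(-20 - - \frac{29}{21}\right)^{2} = \left(-20 + \frac{29}{21}\right)^{2} = \left(- \frac{391}{21}\right)^{2} = \frac{152881}{441} \approx 346.67$)
$d + m{\left(-19 \right)} = \frac{152881}{441} + 2 \left(-19\right) = \frac{152881}{441} - 38 = \frac{136123}{441}$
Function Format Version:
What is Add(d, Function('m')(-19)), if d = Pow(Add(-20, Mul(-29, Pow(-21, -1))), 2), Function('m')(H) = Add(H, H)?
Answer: Rational(136123, 441) ≈ 308.67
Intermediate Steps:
Function('m')(H) = Mul(2, H)
d = Rational(152881, 441) (d = Pow(Add(-20, Mul(-29, Rational(-1, 21))), 2) = Pow(Add(-20, Rational(29, 21)), 2) = Pow(Rational(-391, 21), 2) = Rational(152881, 441) ≈ 346.67)
Add(d, Function('m')(-19)) = Add(Rational(152881, 441), Mul(2, -19)) = Add(Rational(152881, 441), -38) = Rational(136123, 441)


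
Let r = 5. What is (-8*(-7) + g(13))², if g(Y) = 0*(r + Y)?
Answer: 3136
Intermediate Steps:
g(Y) = 0 (g(Y) = 0*(5 + Y) = 0)
(-8*(-7) + g(13))² = (-8*(-7) + 0)² = (56 + 0)² = 56² = 3136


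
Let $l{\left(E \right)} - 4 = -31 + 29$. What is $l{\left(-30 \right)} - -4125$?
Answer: $4127$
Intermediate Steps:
$l{\left(E \right)} = 2$ ($l{\left(E \right)} = 4 + \left(-31 + 29\right) = 4 - 2 = 2$)
$l{\left(-30 \right)} - -4125 = 2 - -4125 = 2 + 4125 = 4127$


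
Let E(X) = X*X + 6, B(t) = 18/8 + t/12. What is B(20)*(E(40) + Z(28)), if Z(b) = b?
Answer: 38399/6 ≈ 6399.8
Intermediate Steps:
B(t) = 9/4 + t/12 (B(t) = 18*(⅛) + t*(1/12) = 9/4 + t/12)
E(X) = 6 + X² (E(X) = X² + 6 = 6 + X²)
B(20)*(E(40) + Z(28)) = (9/4 + (1/12)*20)*((6 + 40²) + 28) = (9/4 + 5/3)*((6 + 1600) + 28) = 47*(1606 + 28)/12 = (47/12)*1634 = 38399/6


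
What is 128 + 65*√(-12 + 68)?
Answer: 128 + 130*√14 ≈ 614.42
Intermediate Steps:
128 + 65*√(-12 + 68) = 128 + 65*√56 = 128 + 65*(2*√14) = 128 + 130*√14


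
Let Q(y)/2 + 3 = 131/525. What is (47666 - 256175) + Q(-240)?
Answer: -109470113/525 ≈ -2.0851e+5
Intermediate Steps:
Q(y) = -2888/525 (Q(y) = -6 + 2*(131/525) = -6 + 262/525 = -2888/525)
(47666 - 256175) + Q(-240) = (47666 - 256175) - 2888/525 = -208509 - 2888/525 = -109470113/525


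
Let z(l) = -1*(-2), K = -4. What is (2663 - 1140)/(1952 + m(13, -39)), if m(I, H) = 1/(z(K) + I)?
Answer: 22845/29281 ≈ 0.78020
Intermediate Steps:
z(l) = 2
m(I, H) = 1/(2 + I)
(2663 - 1140)/(1952 + m(13, -39)) = (2663 - 1140)/(1952 + 1/(2 + 13)) = 1523/(1952 + 1/15) = 1523/(29281/15) = 1523*(15/29281) = 22845/29281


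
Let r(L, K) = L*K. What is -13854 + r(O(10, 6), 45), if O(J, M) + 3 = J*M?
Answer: -11289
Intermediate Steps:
O(J, M) = -3 + J*M
r(L, K) = K*L
-13854 + r(O(10, 6), 45) = -13854 + 45*(-3 + 10*6) = -13854 + 45*(-3 + 60) = -13854 + 45*57 = -13854 + 2565 = -11289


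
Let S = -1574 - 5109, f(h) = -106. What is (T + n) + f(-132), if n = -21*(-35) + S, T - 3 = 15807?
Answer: 9756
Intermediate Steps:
S = -6683
T = 15810 (T = 3 + 15807 = 15810)
n = -5948 (n = -21*(-35) - 6683 = 735 - 6683 = -5948)
(T + n) + f(-132) = (15810 - 5948) - 106 = 9862 - 106 = 9756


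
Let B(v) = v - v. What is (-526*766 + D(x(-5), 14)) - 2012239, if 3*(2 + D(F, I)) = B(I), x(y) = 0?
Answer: -2415157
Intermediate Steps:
B(v) = 0
D(F, I) = -2 (D(F, I) = -2 + (1/3)*0 = -2 + 0 = -2)
(-526*766 + D(x(-5), 14)) - 2012239 = (-526*766 - 2) - 2012239 = (-402916 - 2) - 2012239 = -402918 - 2012239 = -2415157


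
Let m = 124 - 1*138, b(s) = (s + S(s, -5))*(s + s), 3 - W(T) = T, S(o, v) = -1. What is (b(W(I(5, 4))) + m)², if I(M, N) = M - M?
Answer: 4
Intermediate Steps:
I(M, N) = 0
W(T) = 3 - T
b(s) = 2*s*(-1 + s) (b(s) = (s - 1)*(s + s) = (-1 + s)*(2*s) = 2*s*(-1 + s))
m = -14 (m = 124 - 138 = -14)
(b(W(I(5, 4))) + m)² = (2*(3 - 1*0)*(-1 + (3 - 1*0)) - 14)² = (2*(3 + 0)*(-1 + (3 + 0)) - 14)² = (2*3*(-1 + 3) - 14)² = (2*3*2 - 14)² = (12 - 14)² = (-2)² = 4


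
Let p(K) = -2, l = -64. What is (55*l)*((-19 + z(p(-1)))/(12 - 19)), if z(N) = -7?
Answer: -91520/7 ≈ -13074.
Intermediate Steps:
(55*l)*((-19 + z(p(-1)))/(12 - 19)) = (55*(-64))*((-19 - 7)/(12 - 19)) = -(-91520)/(-7) = -(-91520)*(-1)/7 = -3520*26/7 = -91520/7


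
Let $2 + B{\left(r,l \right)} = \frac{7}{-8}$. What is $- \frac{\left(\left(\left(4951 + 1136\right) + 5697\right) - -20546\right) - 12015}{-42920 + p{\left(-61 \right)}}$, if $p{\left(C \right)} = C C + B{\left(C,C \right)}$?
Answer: $\frac{32504}{62723} \approx 0.51822$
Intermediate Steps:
$B{\left(r,l \right)} = - \frac{23}{8}$ ($B{\left(r,l \right)} = -2 + \frac{7}{-8} = -2 + 7 \left(- \frac{1}{8}\right) = -2 - \frac{7}{8} = - \frac{23}{8}$)
$p{\left(C \right)} = - \frac{23}{8} + C^{2}$ ($p{\left(C \right)} = C C - \frac{23}{8} = C^{2} - \frac{23}{8} = - \frac{23}{8} + C^{2}$)
$- \frac{\left(\left(\left(4951 + 1136\right) + 5697\right) - -20546\right) - 12015}{-42920 + p{\left(-61 \right)}} = - \frac{\left(\left(\left(4951 + 1136\right) + 5697\right) - -20546\right) - 12015}{-42920 - \left(\frac{23}{8} - \left(-61\right)^{2}\right)} = - \frac{\left(\left(6087 + 5697\right) + 20546\right) - 12015}{-42920 + \left(- \frac{23}{8} + 3721\right)} = - \frac{\left(11784 + 20546\right) - 12015}{-42920 + \frac{29745}{8}} = - \frac{32330 - 12015}{- \frac{313615}{8}} = - \frac{20315 \left(-8\right)}{313615} = \left(-1\right) \left(- \frac{32504}{62723}\right) = \frac{32504}{62723}$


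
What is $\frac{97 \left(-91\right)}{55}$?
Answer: $- \frac{8827}{55} \approx -160.49$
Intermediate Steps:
$\frac{97 \left(-91\right)}{55} = \left(-8827\right) \frac{1}{55} = - \frac{8827}{55}$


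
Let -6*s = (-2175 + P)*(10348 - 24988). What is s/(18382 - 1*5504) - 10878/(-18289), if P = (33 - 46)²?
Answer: -44688992038/117762871 ≈ -379.48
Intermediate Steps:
P = 169 (P = (-13)² = 169)
s = -4894640 (s = -(-2175 + 169)*(10348 - 24988)/6 = -(-1003)*(-14640)/3 = -⅙*29367840 = -4894640)
s/(18382 - 1*5504) - 10878/(-18289) = -4894640/(18382 - 1*5504) - 10878/(-18289) = -4894640/(18382 - 5504) - 10878*(-1/18289) = -4894640/12878 + 10878/18289 = -4894640*1/12878 + 10878/18289 = -2447320/6439 + 10878/18289 = -44688992038/117762871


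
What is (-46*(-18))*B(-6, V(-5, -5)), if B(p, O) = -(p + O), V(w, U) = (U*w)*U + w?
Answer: 112608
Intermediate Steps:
V(w, U) = w + w*U² (V(w, U) = w*U² + w = w + w*U²)
B(p, O) = -O - p (B(p, O) = -(O + p) = -O - p)
(-46*(-18))*B(-6, V(-5, -5)) = (-46*(-18))*(-(-5)*(1 + (-5)²) - 1*(-6)) = 828*(-(-5)*(1 + 25) + 6) = 828*(-(-5)*26 + 6) = 828*(-1*(-130) + 6) = 828*(130 + 6) = 828*136 = 112608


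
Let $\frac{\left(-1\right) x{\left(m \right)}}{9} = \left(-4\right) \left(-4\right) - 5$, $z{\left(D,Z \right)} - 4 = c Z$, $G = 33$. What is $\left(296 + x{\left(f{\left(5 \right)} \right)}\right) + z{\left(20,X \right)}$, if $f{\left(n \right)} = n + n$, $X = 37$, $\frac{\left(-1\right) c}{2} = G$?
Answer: $-2241$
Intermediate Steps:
$c = -66$ ($c = \left(-2\right) 33 = -66$)
$z{\left(D,Z \right)} = 4 - 66 Z$
$f{\left(n \right)} = 2 n$
$x{\left(m \right)} = -99$ ($x{\left(m \right)} = - 9 \left(\left(-4\right) \left(-4\right) - 5\right) = - 9 \left(16 - 5\right) = \left(-9\right) 11 = -99$)
$\left(296 + x{\left(f{\left(5 \right)} \right)}\right) + z{\left(20,X \right)} = \left(296 - 99\right) + \left(4 - 2442\right) = 197 + \left(4 - 2442\right) = 197 - 2438 = -2241$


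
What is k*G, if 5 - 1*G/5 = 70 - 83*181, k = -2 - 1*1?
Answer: -224370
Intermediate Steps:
k = -3 (k = -2 - 1 = -3)
G = 74790 (G = 25 - 5*(70 - 83*181) = 25 - 5*(70 - 15023) = 25 - 5*(-14953) = 25 + 74765 = 74790)
k*G = -3*74790 = -224370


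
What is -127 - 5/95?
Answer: -2414/19 ≈ -127.05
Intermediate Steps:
-127 - 5/95 = -127 - 5*1/95 = -127 - 1/19 = -2414/19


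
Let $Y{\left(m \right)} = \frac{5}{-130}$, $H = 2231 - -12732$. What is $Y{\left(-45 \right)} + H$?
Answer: $\frac{389037}{26} \approx 14963.0$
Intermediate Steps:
$H = 14963$ ($H = 2231 + 12732 = 14963$)
$Y{\left(m \right)} = - \frac{1}{26}$ ($Y{\left(m \right)} = 5 \left(- \frac{1}{130}\right) = - \frac{1}{26}$)
$Y{\left(-45 \right)} + H = - \frac{1}{26} + 14963 = \frac{389037}{26}$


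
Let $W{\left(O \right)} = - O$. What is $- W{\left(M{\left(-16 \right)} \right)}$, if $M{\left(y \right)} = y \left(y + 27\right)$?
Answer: $-176$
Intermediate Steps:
$M{\left(y \right)} = y \left(27 + y\right)$
$- W{\left(M{\left(-16 \right)} \right)} = - \left(-1\right) \left(- 16 \left(27 - 16\right)\right) = - \left(-1\right) \left(\left(-16\right) 11\right) = - \left(-1\right) \left(-176\right) = \left(-1\right) 176 = -176$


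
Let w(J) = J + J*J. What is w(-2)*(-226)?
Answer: -452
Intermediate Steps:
w(J) = J + J**2
w(-2)*(-226) = -2*(1 - 2)*(-226) = -2*(-1)*(-226) = 2*(-226) = -452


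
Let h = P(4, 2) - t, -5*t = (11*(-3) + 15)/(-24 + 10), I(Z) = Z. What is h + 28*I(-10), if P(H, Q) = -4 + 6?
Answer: -9721/35 ≈ -277.74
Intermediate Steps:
P(H, Q) = 2
t = -9/35 (t = -(11*(-3) + 15)/(5*(-24 + 10)) = -(-33 + 15)/(5*(-14)) = -(-18)*(-1)/(5*14) = -⅕*9/7 = -9/35 ≈ -0.25714)
h = 79/35 (h = 2 - 1*(-9/35) = 2 + 9/35 = 79/35 ≈ 2.2571)
h + 28*I(-10) = 79/35 + 28*(-10) = 79/35 - 280 = -9721/35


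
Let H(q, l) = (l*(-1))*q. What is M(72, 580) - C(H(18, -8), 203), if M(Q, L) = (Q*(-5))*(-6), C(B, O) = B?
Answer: 2016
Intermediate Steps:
H(q, l) = -l*q (H(q, l) = (-l)*q = -l*q)
M(Q, L) = 30*Q (M(Q, L) = -5*Q*(-6) = 30*Q)
M(72, 580) - C(H(18, -8), 203) = 30*72 - (-1)*(-8)*18 = 2160 - 1*144 = 2160 - 144 = 2016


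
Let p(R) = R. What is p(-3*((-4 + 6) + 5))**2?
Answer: 441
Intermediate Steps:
p(-3*((-4 + 6) + 5))**2 = (-3*((-4 + 6) + 5))**2 = (-3*(2 + 5))**2 = (-3*7)**2 = (-21)**2 = 441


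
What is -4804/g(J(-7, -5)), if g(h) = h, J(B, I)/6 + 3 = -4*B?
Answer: -2402/75 ≈ -32.027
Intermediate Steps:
J(B, I) = -18 - 24*B (J(B, I) = -18 + 6*(-4*B) = -18 - 24*B)
-4804/g(J(-7, -5)) = -4804/(-18 - 24*(-7)) = -4804/(-18 + 168) = -4804/150 = -4804*1/150 = -2402/75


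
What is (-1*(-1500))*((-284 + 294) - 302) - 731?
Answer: -438731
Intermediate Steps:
(-1*(-1500))*((-284 + 294) - 302) - 731 = 1500*(10 - 302) - 731 = 1500*(-292) - 731 = -438000 - 731 = -438731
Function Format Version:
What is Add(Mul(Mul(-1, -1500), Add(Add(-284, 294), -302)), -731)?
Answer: -438731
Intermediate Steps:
Add(Mul(Mul(-1, -1500), Add(Add(-284, 294), -302)), -731) = Add(Mul(1500, Add(10, -302)), -731) = Add(Mul(1500, -292), -731) = Add(-438000, -731) = -438731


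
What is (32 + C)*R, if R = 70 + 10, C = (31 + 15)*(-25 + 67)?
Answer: 157120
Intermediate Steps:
C = 1932 (C = 46*42 = 1932)
R = 80
(32 + C)*R = (32 + 1932)*80 = 1964*80 = 157120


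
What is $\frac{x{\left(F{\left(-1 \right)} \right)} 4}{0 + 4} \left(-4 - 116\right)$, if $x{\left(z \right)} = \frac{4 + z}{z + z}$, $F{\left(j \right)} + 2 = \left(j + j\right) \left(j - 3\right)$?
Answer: $-100$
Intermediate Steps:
$F{\left(j \right)} = -2 + 2 j \left(-3 + j\right)$ ($F{\left(j \right)} = -2 + \left(j + j\right) \left(j - 3\right) = -2 + 2 j \left(-3 + j\right)$)
$x{\left(z \right)} = \frac{4 + z}{2 z}$
$\frac{x{\left(F{\left(-1 \right)} \right)} 4}{0 + 4} \left(-4 - 116\right) = \frac{\frac{4 - \left(-4 - 2\right)}{2 \left(-2 - -6 + 2 \left(-1\right)^{2}\right)} 4}{0 + 4} \left(-4 - 116\right) = \frac{\frac{4 + \left(-2 + 6 + 2 \cdot 1\right)}{2 \left(-2 + 6 + 2 \cdot 1\right)} 4}{4} \left(-120\right) = \frac{4 + \left(-2 + 6 + 2\right)}{2 \left(-2 + 6 + 2\right)} 4 \cdot \frac{1}{4} \left(-120\right) = \frac{4 + 6}{2 \cdot 6} \cdot 4 \cdot \frac{1}{4} \left(-120\right) = \frac{1}{2} \cdot \frac{1}{6} \cdot 10 \cdot 4 \cdot \frac{1}{4} \left(-120\right) = \frac{5}{6} \cdot 4 \cdot \frac{1}{4} \left(-120\right) = \frac{10}{3} \cdot \frac{1}{4} \left(-120\right) = \frac{5}{6} \left(-120\right) = -100$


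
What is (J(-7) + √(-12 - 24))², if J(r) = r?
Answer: 13 - 84*I ≈ 13.0 - 84.0*I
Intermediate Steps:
(J(-7) + √(-12 - 24))² = (-7 + √(-12 - 24))² = (-7 + √(-36))² = (-7 + 6*I)²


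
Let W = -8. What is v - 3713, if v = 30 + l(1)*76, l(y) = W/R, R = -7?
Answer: -25173/7 ≈ -3596.1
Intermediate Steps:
l(y) = 8/7 (l(y) = -8/(-7) = -8*(-⅐) = 8/7)
v = 818/7 (v = 30 + (8/7)*76 = 30 + 608/7 = 818/7 ≈ 116.86)
v - 3713 = 818/7 - 3713 = -25173/7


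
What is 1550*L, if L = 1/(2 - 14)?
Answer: -775/6 ≈ -129.17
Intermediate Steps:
L = -1/12 (L = 1/(-12) = -1/12 ≈ -0.083333)
1550*L = 1550*(-1/12) = -775/6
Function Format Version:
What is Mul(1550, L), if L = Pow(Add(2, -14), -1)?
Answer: Rational(-775, 6) ≈ -129.17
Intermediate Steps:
L = Rational(-1, 12) (L = Pow(-12, -1) = Rational(-1, 12) ≈ -0.083333)
Mul(1550, L) = Mul(1550, Rational(-1, 12)) = Rational(-775, 6)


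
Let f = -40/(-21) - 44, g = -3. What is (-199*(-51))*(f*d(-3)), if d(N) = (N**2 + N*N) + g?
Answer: -44858580/7 ≈ -6.4084e+6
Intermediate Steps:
f = -884/21 (f = -40*(-1/21) - 44 = 40/21 - 44 = -884/21 ≈ -42.095)
d(N) = -3 + 2*N**2 (d(N) = (N**2 + N*N) - 3 = (N**2 + N**2) - 3 = 2*N**2 - 3 = -3 + 2*N**2)
(-199*(-51))*(f*d(-3)) = (-199*(-51))*(-884*(-3 + 2*(-3)**2)/21) = 10149*(-884*(-3 + 2*9)/21) = 10149*(-884*(-3 + 18)/21) = 10149*(-884/21*15) = 10149*(-4420/7) = -44858580/7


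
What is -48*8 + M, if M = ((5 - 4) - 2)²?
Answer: -383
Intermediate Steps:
M = 1 (M = (1 - 2)² = (-1)² = 1)
-48*8 + M = -48*8 + 1 = -384 + 1 = -383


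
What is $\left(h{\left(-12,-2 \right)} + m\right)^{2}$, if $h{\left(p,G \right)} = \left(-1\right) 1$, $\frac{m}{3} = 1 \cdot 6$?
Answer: $289$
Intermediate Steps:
$m = 18$ ($m = 3 \cdot 1 \cdot 6 = 3 \cdot 6 = 18$)
$h{\left(p,G \right)} = -1$
$\left(h{\left(-12,-2 \right)} + m\right)^{2} = \left(-1 + 18\right)^{2} = 17^{2} = 289$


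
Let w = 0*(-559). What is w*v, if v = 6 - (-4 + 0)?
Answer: 0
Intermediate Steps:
v = 10 (v = 6 - 1*(-4) = 6 + 4 = 10)
w = 0
w*v = 0*10 = 0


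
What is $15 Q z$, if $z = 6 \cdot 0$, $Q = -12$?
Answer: $0$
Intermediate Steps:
$z = 0$
$15 Q z = 15 \left(-12\right) 0 = \left(-180\right) 0 = 0$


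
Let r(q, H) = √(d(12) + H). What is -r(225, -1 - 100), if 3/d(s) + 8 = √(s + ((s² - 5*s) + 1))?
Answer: -√(811 - 101*√97)/√(-8 + √97) ≈ -9.9688*I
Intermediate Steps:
d(s) = 3/(-8 + √(1 + s² - 4*s)) (d(s) = 3/(-8 + √(s + ((s² - 5*s) + 1))) = 3/(-8 + √(s + (1 + s² - 5*s))) = 3/(-8 + √(1 + s² - 4*s)))
r(q, H) = √(H + 3/(-8 + √97)) (r(q, H) = √(3/(-8 + √(1 + 12² - 4*12)) + H) = √(3/(-8 + √(1 + 144 - 48)) + H) = √(3/(-8 + √97) + H) = √(H + 3/(-8 + √97)))
-r(225, -1 - 100) = -√((-1 - 100) - 3/(8 - √97)) = -√(-101 - 3/(8 - √97))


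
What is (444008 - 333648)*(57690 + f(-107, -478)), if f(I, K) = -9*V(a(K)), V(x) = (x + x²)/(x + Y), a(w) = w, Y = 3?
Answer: 650126433888/95 ≈ 6.8434e+9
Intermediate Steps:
V(x) = (x + x²)/(3 + x) (V(x) = (x + x²)/(x + 3) = (x + x²)/(3 + x))
f(I, K) = -9*K*(1 + K)/(3 + K)
(444008 - 333648)*(57690 + f(-107, -478)) = (444008 - 333648)*(57690 - 9*(-478)*(1 - 478)/(3 - 478)) = 110360*(57690 - 9*(-478)*(-477)/(-475)) = 110360*(57690 - 9*(-478)*(-1/475)*(-477)) = 110360*(57690 + 2052054/475) = 110360*(29454804/475) = 650126433888/95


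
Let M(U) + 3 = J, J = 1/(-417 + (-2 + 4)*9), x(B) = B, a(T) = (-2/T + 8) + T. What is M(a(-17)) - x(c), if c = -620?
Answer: 246182/399 ≈ 617.00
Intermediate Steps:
a(T) = 8 + T - 2/T (a(T) = (8 - 2/T) + T = 8 + T - 2/T)
J = -1/399 (J = 1/(-417 + 2*9) = 1/(-417 + 18) = 1/(-399) = -1/399 ≈ -0.0025063)
M(U) = -1198/399 (M(U) = -3 - 1/399 = -1198/399)
M(a(-17)) - x(c) = -1198/399 - 1*(-620) = -1198/399 + 620 = 246182/399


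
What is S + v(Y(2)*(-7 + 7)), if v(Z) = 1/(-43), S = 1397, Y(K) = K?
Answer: 60070/43 ≈ 1397.0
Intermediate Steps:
v(Z) = -1/43
S + v(Y(2)*(-7 + 7)) = 1397 - 1/43 = 60070/43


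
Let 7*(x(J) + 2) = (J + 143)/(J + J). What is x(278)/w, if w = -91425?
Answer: 7363/355826100 ≈ 2.0693e-5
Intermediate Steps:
x(J) = -2 + (143 + J)/(14*J) (x(J) = -2 + ((J + 143)/(J + J))/7 = -2 + ((143 + J)/((2*J)))/7 = -2 + ((143 + J)*(1/(2*J)))/7 = -2 + ((143 + J)/(2*J))/7 = -2 + (143 + J)/(14*J))
x(278)/w = ((1/14)*(143 - 27*278)/278)/(-91425) = ((1/14)*(1/278)*(143 - 7506))*(-1/91425) = ((1/14)*(1/278)*(-7363))*(-1/91425) = -7363/3892*(-1/91425) = 7363/355826100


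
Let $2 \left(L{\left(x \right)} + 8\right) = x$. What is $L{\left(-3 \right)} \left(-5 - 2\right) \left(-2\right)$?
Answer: $-133$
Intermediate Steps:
$L{\left(x \right)} = -8 + \frac{x}{2}$
$L{\left(-3 \right)} \left(-5 - 2\right) \left(-2\right) = \left(-8 + \frac{1}{2} \left(-3\right)\right) \left(-5 - 2\right) \left(-2\right) = \left(-8 - \frac{3}{2}\right) \left(-7\right) \left(-2\right) = \left(- \frac{19}{2}\right) \left(-7\right) \left(-2\right) = \frac{133}{2} \left(-2\right) = -133$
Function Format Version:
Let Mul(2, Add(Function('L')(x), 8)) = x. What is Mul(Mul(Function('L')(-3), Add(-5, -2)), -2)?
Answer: -133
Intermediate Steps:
Function('L')(x) = Add(-8, Mul(Rational(1, 2), x))
Mul(Mul(Function('L')(-3), Add(-5, -2)), -2) = Mul(Mul(Add(-8, Mul(Rational(1, 2), -3)), Add(-5, -2)), -2) = Mul(Mul(Add(-8, Rational(-3, 2)), -7), -2) = Mul(Mul(Rational(-19, 2), -7), -2) = Mul(Rational(133, 2), -2) = -133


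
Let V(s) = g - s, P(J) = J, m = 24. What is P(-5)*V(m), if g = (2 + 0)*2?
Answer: 100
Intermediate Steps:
g = 4 (g = 2*2 = 4)
V(s) = 4 - s
P(-5)*V(m) = -5*(4 - 1*24) = -5*(4 - 24) = -5*(-20) = 100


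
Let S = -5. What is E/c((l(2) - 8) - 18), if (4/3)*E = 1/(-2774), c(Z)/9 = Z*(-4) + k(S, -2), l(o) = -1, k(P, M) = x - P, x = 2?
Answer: -1/3828120 ≈ -2.6122e-7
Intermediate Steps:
k(P, M) = 2 - P
c(Z) = 63 - 36*Z (c(Z) = 9*(Z*(-4) + (2 - 1*(-5))) = 9*(-4*Z + (2 + 5)) = 9*(-4*Z + 7) = 9*(7 - 4*Z) = 63 - 36*Z)
E = -3/11096 (E = (¾)/(-2774) = (¾)*(-1/2774) = -3/11096 ≈ -0.00027037)
E/c((l(2) - 8) - 18) = -3/(11096*(63 - 36*((-1 - 8) - 18))) = -3/(11096*(63 - 36*(-9 - 18))) = -3/(11096*(63 - 36*(-27))) = -3/(11096*(63 + 972)) = -3/11096/1035 = -3/11096*1/1035 = -1/3828120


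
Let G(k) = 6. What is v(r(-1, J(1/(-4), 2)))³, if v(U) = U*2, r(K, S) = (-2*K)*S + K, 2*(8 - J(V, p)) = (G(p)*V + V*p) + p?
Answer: 27000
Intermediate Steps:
J(V, p) = 8 - 3*V - p/2 - V*p/2 (J(V, p) = 8 - ((6*V + V*p) + p)/2 = 8 - (p + 6*V + V*p)/2 = 8 + (-3*V - p/2 - V*p/2) = 8 - 3*V - p/2 - V*p/2)
r(K, S) = K - 2*K*S (r(K, S) = -2*K*S + K = K - 2*K*S)
v(U) = 2*U
v(r(-1, J(1/(-4), 2)))³ = (2*(-(1 - 2*(8 - 3/(-4) - ½*2 - ½*2/(-4)))))³ = (2*(-(1 - 2*(8 - 3*(-¼) - 1 - ½*(-¼)*2))))³ = (2*(-(1 - 2*(8 + ¾ - 1 + ¼))))³ = (2*(-(1 - 2*8)))³ = (2*(-(1 - 16)))³ = (2*(-1*(-15)))³ = (2*15)³ = 30³ = 27000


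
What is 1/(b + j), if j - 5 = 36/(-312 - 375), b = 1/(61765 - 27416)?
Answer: 7865921/38917646 ≈ 0.20212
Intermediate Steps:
b = 1/34349 ≈ 2.9113e-5
j = 1133/229 (j = 5 + 36/(-312 - 375) = 5 + 36/(-687) = 5 - 1/687*36 = 5 - 12/229 = 1133/229 ≈ 4.9476)
1/(b + j) = 1/(1/34349 + 1133/229) = 1/(38917646/7865921) = 7865921/38917646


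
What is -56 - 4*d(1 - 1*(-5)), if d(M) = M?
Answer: -80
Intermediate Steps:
-56 - 4*d(1 - 1*(-5)) = -56 - 4*(1 - 1*(-5)) = -56 - 4*(1 + 5) = -56 - 4*6 = -56 - 24 = -80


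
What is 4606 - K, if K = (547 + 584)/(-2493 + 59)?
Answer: 11212135/2434 ≈ 4606.5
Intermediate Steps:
K = -1131/2434 (K = 1131/(-2434) = 1131*(-1/2434) = -1131/2434 ≈ -0.46467)
4606 - K = 4606 - 1*(-1131/2434) = 4606 + 1131/2434 = 11212135/2434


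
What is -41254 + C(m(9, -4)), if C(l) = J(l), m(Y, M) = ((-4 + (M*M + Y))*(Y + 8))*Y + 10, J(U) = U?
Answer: -38031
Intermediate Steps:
m(Y, M) = 10 + Y*(8 + Y)*(-4 + Y + M**2) (m(Y, M) = ((-4 + (M**2 + Y))*(8 + Y))*Y + 10 = ((-4 + (Y + M**2))*(8 + Y))*Y + 10 = ((-4 + Y + M**2)*(8 + Y))*Y + 10 = ((8 + Y)*(-4 + Y + M**2))*Y + 10 = Y*(8 + Y)*(-4 + Y + M**2) + 10 = 10 + Y*(8 + Y)*(-4 + Y + M**2))
C(l) = l
-41254 + C(m(9, -4)) = -41254 + (10 + 9**3 - 32*9 + 4*9**2 + (-4)**2*9**2 + 8*9*(-4)**2) = -41254 + (10 + 729 - 288 + 4*81 + 16*81 + 8*9*16) = -41254 + (10 + 729 - 288 + 324 + 1296 + 1152) = -41254 + 3223 = -38031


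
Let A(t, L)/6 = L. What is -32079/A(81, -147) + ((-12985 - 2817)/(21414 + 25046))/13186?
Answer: 1637689423823/45027684660 ≈ 36.371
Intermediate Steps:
A(t, L) = 6*L
-32079/A(81, -147) + ((-12985 - 2817)/(21414 + 25046))/13186 = -32079/(6*(-147)) + ((-12985 - 2817)/(21414 + 25046))/13186 = -32079/(-882) - 15802/46460*(1/13186) = -32079*(-1/882) - 15802*1/46460*(1/13186) = 10693/294 - 7901/23230*1/13186 = 10693/294 - 7901/306310780 = 1637689423823/45027684660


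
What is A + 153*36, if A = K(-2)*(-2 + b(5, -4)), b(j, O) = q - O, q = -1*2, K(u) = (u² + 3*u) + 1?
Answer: 5508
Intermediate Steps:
K(u) = 1 + u² + 3*u
q = -2
b(j, O) = -2 - O
A = 0 (A = (1 + (-2)² + 3*(-2))*(-2 + (-2 - 1*(-4))) = (1 + 4 - 6)*(-2 + (-2 + 4)) = -(-2 + 2) = -1*0 = 0)
A + 153*36 = 0 + 153*36 = 0 + 5508 = 5508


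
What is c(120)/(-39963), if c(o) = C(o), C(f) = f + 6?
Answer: -6/1903 ≈ -0.0031529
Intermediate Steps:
C(f) = 6 + f
c(o) = 6 + o
c(120)/(-39963) = (6 + 120)/(-39963) = 126*(-1/39963) = -6/1903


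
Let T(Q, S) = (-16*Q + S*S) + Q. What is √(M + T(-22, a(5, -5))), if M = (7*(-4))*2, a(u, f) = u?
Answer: √299 ≈ 17.292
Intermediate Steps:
T(Q, S) = S² - 15*Q (T(Q, S) = (-16*Q + S²) + Q = (S² - 16*Q) + Q = S² - 15*Q)
M = -56 (M = -28*2 = -56)
√(M + T(-22, a(5, -5))) = √(-56 + (5² - 15*(-22))) = √(-56 + (25 + 330)) = √(-56 + 355) = √299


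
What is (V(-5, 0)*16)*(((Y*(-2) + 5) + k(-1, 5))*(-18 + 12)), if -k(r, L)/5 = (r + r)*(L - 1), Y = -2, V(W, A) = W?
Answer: 23520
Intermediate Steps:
k(r, L) = -10*r*(-1 + L) (k(r, L) = -5*(r + r)*(L - 1) = -5*2*r*(-1 + L) = -10*r*(-1 + L))
(V(-5, 0)*16)*(((Y*(-2) + 5) + k(-1, 5))*(-18 + 12)) = (-5*16)*(((-2*(-2) + 5) + 10*(-1)*(1 - 1*5))*(-18 + 12)) = -80*((4 + 5) + 10*(-1)*(1 - 5))*(-6) = -80*(9 + 10*(-1)*(-4))*(-6) = -80*(9 + 40)*(-6) = -3920*(-6) = -80*(-294) = 23520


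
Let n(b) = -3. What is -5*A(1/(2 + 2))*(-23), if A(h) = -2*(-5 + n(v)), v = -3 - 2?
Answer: 1840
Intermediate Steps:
v = -5
A(h) = 16 (A(h) = -2*(-5 - 3) = -2*(-8) = 16)
-5*A(1/(2 + 2))*(-23) = -5*16*(-23) = -80*(-23) = 1840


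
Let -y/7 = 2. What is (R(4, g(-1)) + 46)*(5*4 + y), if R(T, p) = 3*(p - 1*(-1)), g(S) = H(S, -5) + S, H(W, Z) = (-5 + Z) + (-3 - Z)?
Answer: 132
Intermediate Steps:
H(W, Z) = -8
y = -14 (y = -7*2 = -14)
g(S) = -8 + S
R(T, p) = 3 + 3*p (R(T, p) = 3*(p + 1) = 3*(1 + p) = 3 + 3*p)
(R(4, g(-1)) + 46)*(5*4 + y) = ((3 + 3*(-8 - 1)) + 46)*(5*4 - 14) = ((3 + 3*(-9)) + 46)*(20 - 14) = ((3 - 27) + 46)*6 = (-24 + 46)*6 = 22*6 = 132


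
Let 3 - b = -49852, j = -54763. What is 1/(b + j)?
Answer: -1/4908 ≈ -0.00020375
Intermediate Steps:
b = 49855 (b = 3 - 1*(-49852) = 3 + 49852 = 49855)
1/(b + j) = 1/(49855 - 54763) = 1/(-4908) = -1/4908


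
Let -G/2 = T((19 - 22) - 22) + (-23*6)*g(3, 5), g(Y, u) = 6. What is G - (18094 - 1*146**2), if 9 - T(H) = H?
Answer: 4810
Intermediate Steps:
T(H) = 9 - H
G = 1588 (G = -2*((9 - ((19 - 22) - 22)) - 23*6*6) = -2*((9 - (-3 - 22)) - 138*6) = -2*((9 - 1*(-25)) - 828) = -2*((9 + 25) - 828) = -2*(34 - 828) = -2*(-794) = 1588)
G - (18094 - 1*146**2) = 1588 - (18094 - 1*146**2) = 1588 - (18094 - 1*21316) = 1588 - (18094 - 21316) = 1588 - 1*(-3222) = 1588 + 3222 = 4810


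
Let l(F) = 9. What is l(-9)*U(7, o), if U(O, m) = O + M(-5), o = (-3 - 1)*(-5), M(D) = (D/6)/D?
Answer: 129/2 ≈ 64.500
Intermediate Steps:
M(D) = ⅙ (M(D) = (D*(⅙))/D = (D/6)/D = ⅙)
o = 20 (o = -4*(-5) = 20)
U(O, m) = ⅙ + O (U(O, m) = O + ⅙ = ⅙ + O)
l(-9)*U(7, o) = 9*(⅙ + 7) = 9*(43/6) = 129/2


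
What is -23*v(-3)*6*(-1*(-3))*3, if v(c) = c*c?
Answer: -11178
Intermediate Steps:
v(c) = c²
-23*v(-3)*6*(-1*(-3))*3 = -23*(-3)²*6*(-1*(-3))*3 = -23*9*6*3*3 = -1242*3*3 = -23*162*3 = -3726*3 = -11178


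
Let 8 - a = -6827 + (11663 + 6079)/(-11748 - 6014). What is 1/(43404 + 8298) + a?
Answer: 3138854590093/459165462 ≈ 6836.0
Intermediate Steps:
a = 60710506/8881 (a = 8 - (-6827 + (11663 + 6079)/(-11748 - 6014)) = 8 - (-6827 + 17742/(-17762)) = 8 - (-6827 + 17742*(-1/17762)) = 8 - (-6827 - 8871/8881) = 8 - 1*(-60639458/8881) = 8 + 60639458/8881 = 60710506/8881 ≈ 6836.0)
1/(43404 + 8298) + a = 1/(43404 + 8298) + 60710506/8881 = 1/51702 + 60710506/8881 = 3138854590093/459165462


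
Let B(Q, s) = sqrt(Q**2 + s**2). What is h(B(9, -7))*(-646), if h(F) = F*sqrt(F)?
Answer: -646*130**(3/4) ≈ -24871.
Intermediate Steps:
h(F) = F**(3/2)
h(B(9, -7))*(-646) = (sqrt(9**2 + (-7)**2))**(3/2)*(-646) = (sqrt(81 + 49))**(3/2)*(-646) = (sqrt(130))**(3/2)*(-646) = 130**(3/4)*(-646) = -646*130**(3/4)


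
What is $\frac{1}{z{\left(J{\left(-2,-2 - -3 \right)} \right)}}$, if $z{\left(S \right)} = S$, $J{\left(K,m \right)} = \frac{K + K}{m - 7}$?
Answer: $\frac{3}{2} \approx 1.5$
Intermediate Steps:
$J{\left(K,m \right)} = \frac{2 K}{-7 + m}$
$\frac{1}{z{\left(J{\left(-2,-2 - -3 \right)} \right)}} = \frac{1}{2 \left(-2\right) \frac{1}{-7 - -1}} = \frac{1}{2 \left(-2\right) \frac{1}{-7 + \left(-2 + 3\right)}} = \frac{1}{2 \left(-2\right) \frac{1}{-7 + 1}} = \frac{1}{2 \left(-2\right) \frac{1}{-6}} = \frac{1}{2 \left(-2\right) \left(- \frac{1}{6}\right)} = \frac{1}{\frac{2}{3}} = \frac{3}{2}$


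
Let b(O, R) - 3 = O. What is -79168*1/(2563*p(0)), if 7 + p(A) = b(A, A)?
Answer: 19792/2563 ≈ 7.7222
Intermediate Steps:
b(O, R) = 3 + O
p(A) = -4 + A (p(A) = -7 + (3 + A) = -4 + A)
-79168*1/(2563*p(0)) = -79168*1/(2563*(-4 + 0)) = -79168/((-4*2563)) = -79168/(-10252) = -79168*(-1/10252) = 19792/2563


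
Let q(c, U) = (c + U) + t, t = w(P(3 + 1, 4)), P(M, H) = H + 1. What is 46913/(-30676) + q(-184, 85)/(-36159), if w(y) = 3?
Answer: -564460757/369737828 ≈ -1.5267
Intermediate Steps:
P(M, H) = 1 + H
t = 3
q(c, U) = 3 + U + c (q(c, U) = (c + U) + 3 = (U + c) + 3 = 3 + U + c)
46913/(-30676) + q(-184, 85)/(-36159) = 46913/(-30676) + (3 + 85 - 184)/(-36159) = 46913*(-1/30676) - 96*(-1/36159) = -46913/30676 + 32/12053 = -564460757/369737828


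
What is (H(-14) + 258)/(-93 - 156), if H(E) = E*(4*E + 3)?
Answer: -1000/249 ≈ -4.0161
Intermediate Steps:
H(E) = E*(3 + 4*E)
(H(-14) + 258)/(-93 - 156) = (-14*(3 + 4*(-14)) + 258)/(-93 - 156) = (-14*(3 - 56) + 258)/(-249) = (-14*(-53) + 258)*(-1/249) = (742 + 258)*(-1/249) = 1000*(-1/249) = -1000/249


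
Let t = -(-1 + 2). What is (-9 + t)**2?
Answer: 100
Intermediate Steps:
t = -1 (t = -1*1 = -1)
(-9 + t)**2 = (-9 - 1)**2 = (-10)**2 = 100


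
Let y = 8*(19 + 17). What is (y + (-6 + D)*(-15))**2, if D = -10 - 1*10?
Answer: 459684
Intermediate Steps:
D = -20 (D = -10 - 10 = -20)
y = 288 (y = 8*36 = 288)
(y + (-6 + D)*(-15))**2 = (288 + (-6 - 20)*(-15))**2 = (288 - 26*(-15))**2 = (288 + 390)**2 = 678**2 = 459684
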